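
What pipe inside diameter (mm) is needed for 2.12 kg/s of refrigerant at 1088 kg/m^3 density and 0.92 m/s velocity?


A = m_dot / (rho * v) = 2.12 / (1088 * 0.92) = 0.002117966752 m^2
d = sqrt(4*A/pi) * 1000
d = 51.9 mm

51.9


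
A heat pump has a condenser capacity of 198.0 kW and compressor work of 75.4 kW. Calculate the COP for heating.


COP_hp = Q_cond / W
COP_hp = 198.0 / 75.4
COP_hp = 2.626

2.626


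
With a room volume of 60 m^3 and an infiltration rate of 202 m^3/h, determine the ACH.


ACH = flow / volume
ACH = 202 / 60
ACH = 3.367

3.367


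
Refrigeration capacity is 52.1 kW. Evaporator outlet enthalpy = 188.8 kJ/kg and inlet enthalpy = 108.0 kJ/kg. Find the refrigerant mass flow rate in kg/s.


dh = 188.8 - 108.0 = 80.8 kJ/kg
m_dot = Q / dh = 52.1 / 80.8 = 0.6448 kg/s

0.6448


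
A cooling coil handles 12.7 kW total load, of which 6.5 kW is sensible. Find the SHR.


SHR = Q_sensible / Q_total
SHR = 6.5 / 12.7
SHR = 0.512

0.512


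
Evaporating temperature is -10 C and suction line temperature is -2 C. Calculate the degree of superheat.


Superheat = T_suction - T_evap
Superheat = -2 - (-10)
Superheat = 8 K

8


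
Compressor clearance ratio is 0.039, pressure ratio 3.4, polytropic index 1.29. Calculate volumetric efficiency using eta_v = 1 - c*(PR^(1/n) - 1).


PR^(1/n) = 3.4^(1/1.29) = 2.5822552
eta_v = 1 - 0.039 * (2.5822552 - 1)
eta_v = 0.9383

0.9383


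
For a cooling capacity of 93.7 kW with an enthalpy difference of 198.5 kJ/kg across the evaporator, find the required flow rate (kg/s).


m_dot = Q / dh
m_dot = 93.7 / 198.5
m_dot = 0.472 kg/s

0.472


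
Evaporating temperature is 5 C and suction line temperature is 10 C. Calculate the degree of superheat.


Superheat = T_suction - T_evap
Superheat = 10 - (5)
Superheat = 5 K

5


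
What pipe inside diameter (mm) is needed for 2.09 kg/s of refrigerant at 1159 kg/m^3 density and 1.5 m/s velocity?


A = m_dot / (rho * v) = 2.09 / (1159 * 1.5) = 0.001202185792 m^2
d = sqrt(4*A/pi) * 1000
d = 39.1 mm

39.1


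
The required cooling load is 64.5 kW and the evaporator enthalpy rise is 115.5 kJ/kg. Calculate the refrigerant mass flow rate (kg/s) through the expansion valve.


m_dot = Q / dh
m_dot = 64.5 / 115.5
m_dot = 0.5584 kg/s

0.5584


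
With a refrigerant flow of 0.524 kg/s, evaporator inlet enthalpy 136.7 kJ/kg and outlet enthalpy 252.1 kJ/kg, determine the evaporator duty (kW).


dh = 252.1 - 136.7 = 115.4 kJ/kg
Q_evap = m_dot * dh = 0.524 * 115.4
Q_evap = 60.47 kW

60.47


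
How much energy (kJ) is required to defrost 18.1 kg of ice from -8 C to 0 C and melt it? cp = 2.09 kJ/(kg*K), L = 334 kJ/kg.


Sensible heat = cp * dT = 2.09 * 8 = 16.72 kJ/kg
Total per kg = 16.72 + 334 = 350.72 kJ/kg
Q = m * total = 18.1 * 350.72
Q = 6348.0 kJ

6348.0


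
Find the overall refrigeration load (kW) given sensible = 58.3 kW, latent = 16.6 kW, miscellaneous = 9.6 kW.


Q_total = Q_s + Q_l + Q_misc
Q_total = 58.3 + 16.6 + 9.6
Q_total = 84.5 kW

84.5


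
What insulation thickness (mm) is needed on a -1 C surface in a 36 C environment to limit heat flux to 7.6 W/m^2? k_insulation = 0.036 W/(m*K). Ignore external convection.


dT = 36 - (-1) = 37 K
thickness = k * dT / q_max * 1000
thickness = 0.036 * 37 / 7.6 * 1000
thickness = 175.3 mm

175.3


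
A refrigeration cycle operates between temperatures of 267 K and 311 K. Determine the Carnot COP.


dT = 311 - 267 = 44 K
COP_carnot = T_cold / dT = 267 / 44
COP_carnot = 6.068

6.068


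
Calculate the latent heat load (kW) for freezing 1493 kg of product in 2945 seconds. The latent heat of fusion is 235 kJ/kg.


Q_lat = m * h_fg / t
Q_lat = 1493 * 235 / 2945
Q_lat = 119.14 kW

119.14


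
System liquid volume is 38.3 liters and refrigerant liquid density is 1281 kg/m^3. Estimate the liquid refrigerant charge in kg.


Charge = V * rho / 1000
Charge = 38.3 * 1281 / 1000
Charge = 49.06 kg

49.06


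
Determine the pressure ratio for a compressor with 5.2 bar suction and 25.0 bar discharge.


PR = P_high / P_low
PR = 25.0 / 5.2
PR = 4.808

4.808


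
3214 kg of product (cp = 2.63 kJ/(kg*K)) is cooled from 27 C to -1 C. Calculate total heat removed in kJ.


dT = 27 - (-1) = 28 K
Q = m * cp * dT = 3214 * 2.63 * 28
Q = 236679 kJ

236679


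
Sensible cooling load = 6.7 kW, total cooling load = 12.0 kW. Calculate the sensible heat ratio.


SHR = Q_sensible / Q_total
SHR = 6.7 / 12.0
SHR = 0.558

0.558


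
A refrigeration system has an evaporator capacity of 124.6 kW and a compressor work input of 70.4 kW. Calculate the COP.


COP = Q_evap / W
COP = 124.6 / 70.4
COP = 1.77

1.77


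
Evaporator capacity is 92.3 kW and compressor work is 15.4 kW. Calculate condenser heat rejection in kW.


Q_cond = Q_evap + W
Q_cond = 92.3 + 15.4
Q_cond = 107.7 kW

107.7


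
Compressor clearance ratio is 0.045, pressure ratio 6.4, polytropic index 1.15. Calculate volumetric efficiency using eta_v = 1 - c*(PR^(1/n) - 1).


PR^(1/n) = 6.4^(1/1.15) = 5.02372739
eta_v = 1 - 0.045 * (5.02372739 - 1)
eta_v = 0.8189

0.8189


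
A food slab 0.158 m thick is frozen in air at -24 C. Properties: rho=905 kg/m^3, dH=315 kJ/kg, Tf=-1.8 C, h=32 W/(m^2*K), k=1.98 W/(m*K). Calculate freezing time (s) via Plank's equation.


dT = -1.8 - (-24) = 22.2 K
term1 = a/(2h) = 0.158/(2*32) = 0.00246875
term2 = a^2/(8k) = 0.158^2/(8*1.98) = 0.001576010101
t = rho*dH*1000/dT * (term1 + term2)
t = 905*315*1000/22.2 * (0.00246875 + 0.001576010101)
t = 51940 s

51940


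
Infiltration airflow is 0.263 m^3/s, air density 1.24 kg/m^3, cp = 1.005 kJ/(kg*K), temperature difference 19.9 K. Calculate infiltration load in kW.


Q = V_dot * rho * cp * dT
Q = 0.263 * 1.24 * 1.005 * 19.9
Q = 6.522 kW

6.522


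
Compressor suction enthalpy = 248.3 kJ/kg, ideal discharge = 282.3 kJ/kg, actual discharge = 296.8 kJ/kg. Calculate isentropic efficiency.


dh_ideal = 282.3 - 248.3 = 34.0 kJ/kg
dh_actual = 296.8 - 248.3 = 48.5 kJ/kg
eta_s = dh_ideal / dh_actual = 34.0 / 48.5
eta_s = 0.701

0.701


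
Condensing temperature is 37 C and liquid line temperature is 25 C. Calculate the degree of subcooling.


Subcooling = T_cond - T_liquid
Subcooling = 37 - 25
Subcooling = 12 K

12


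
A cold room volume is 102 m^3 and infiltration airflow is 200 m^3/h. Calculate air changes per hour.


ACH = flow / volume
ACH = 200 / 102
ACH = 1.961

1.961


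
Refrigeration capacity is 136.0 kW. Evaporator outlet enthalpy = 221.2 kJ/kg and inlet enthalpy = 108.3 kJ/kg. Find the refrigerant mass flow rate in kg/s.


dh = 221.2 - 108.3 = 112.9 kJ/kg
m_dot = Q / dh = 136.0 / 112.9 = 1.2046 kg/s

1.2046


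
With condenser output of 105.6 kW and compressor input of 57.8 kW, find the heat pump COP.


COP_hp = Q_cond / W
COP_hp = 105.6 / 57.8
COP_hp = 1.827

1.827


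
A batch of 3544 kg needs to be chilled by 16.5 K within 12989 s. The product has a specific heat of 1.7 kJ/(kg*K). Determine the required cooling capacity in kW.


Q = m * cp * dT / t
Q = 3544 * 1.7 * 16.5 / 12989
Q = 7.653 kW

7.653


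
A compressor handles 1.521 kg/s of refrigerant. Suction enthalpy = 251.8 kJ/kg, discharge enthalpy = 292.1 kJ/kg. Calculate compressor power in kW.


dh = 292.1 - 251.8 = 40.3 kJ/kg
W = m_dot * dh = 1.521 * 40.3 = 61.3 kW

61.3


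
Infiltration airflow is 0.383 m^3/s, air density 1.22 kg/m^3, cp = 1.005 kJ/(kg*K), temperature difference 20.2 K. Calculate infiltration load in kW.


Q = V_dot * rho * cp * dT
Q = 0.383 * 1.22 * 1.005 * 20.2
Q = 9.486 kW

9.486


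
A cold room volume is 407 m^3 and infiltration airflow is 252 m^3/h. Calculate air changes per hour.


ACH = flow / volume
ACH = 252 / 407
ACH = 0.619

0.619


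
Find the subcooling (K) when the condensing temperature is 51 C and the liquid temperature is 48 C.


Subcooling = T_cond - T_liquid
Subcooling = 51 - 48
Subcooling = 3 K

3


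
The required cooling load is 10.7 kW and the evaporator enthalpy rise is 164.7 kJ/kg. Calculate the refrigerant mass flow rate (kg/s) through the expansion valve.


m_dot = Q / dh
m_dot = 10.7 / 164.7
m_dot = 0.065 kg/s

0.065


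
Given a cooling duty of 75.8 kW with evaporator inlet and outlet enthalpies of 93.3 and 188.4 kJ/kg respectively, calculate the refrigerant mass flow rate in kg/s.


dh = 188.4 - 93.3 = 95.1 kJ/kg
m_dot = Q / dh = 75.8 / 95.1 = 0.7971 kg/s

0.7971


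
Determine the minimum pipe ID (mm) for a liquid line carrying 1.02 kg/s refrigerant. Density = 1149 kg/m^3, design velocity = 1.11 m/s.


A = m_dot / (rho * v) = 1.02 / (1149 * 1.11) = 0.0007997553689 m^2
d = sqrt(4*A/pi) * 1000
d = 31.9 mm

31.9


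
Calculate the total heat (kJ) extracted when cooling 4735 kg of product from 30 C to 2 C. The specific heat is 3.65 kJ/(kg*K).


dT = 30 - (2) = 28 K
Q = m * cp * dT = 4735 * 3.65 * 28
Q = 483917 kJ

483917


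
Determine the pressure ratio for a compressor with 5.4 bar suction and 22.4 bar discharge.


PR = P_high / P_low
PR = 22.4 / 5.4
PR = 4.148

4.148


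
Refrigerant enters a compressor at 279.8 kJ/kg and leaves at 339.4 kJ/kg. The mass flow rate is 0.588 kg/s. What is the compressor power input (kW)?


dh = 339.4 - 279.8 = 59.6 kJ/kg
W = m_dot * dh = 0.588 * 59.6 = 35.04 kW

35.04


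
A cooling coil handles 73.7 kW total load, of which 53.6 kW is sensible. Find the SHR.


SHR = Q_sensible / Q_total
SHR = 53.6 / 73.7
SHR = 0.727

0.727


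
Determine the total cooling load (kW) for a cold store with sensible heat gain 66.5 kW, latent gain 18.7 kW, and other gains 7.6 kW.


Q_total = Q_s + Q_l + Q_misc
Q_total = 66.5 + 18.7 + 7.6
Q_total = 92.8 kW

92.8


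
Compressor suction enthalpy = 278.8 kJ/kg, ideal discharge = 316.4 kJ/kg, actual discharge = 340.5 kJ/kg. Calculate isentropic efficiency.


dh_ideal = 316.4 - 278.8 = 37.6 kJ/kg
dh_actual = 340.5 - 278.8 = 61.7 kJ/kg
eta_s = dh_ideal / dh_actual = 37.6 / 61.7
eta_s = 0.6094

0.6094


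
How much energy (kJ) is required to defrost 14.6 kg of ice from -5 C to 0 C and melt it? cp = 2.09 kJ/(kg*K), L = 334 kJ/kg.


Sensible heat = cp * dT = 2.09 * 5 = 10.45 kJ/kg
Total per kg = 10.45 + 334 = 344.45 kJ/kg
Q = m * total = 14.6 * 344.45
Q = 5029.0 kJ

5029.0


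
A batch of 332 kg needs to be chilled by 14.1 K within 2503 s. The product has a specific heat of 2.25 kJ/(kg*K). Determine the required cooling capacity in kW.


Q = m * cp * dT / t
Q = 332 * 2.25 * 14.1 / 2503
Q = 4.208 kW

4.208


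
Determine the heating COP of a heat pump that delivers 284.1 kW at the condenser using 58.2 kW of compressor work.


COP_hp = Q_cond / W
COP_hp = 284.1 / 58.2
COP_hp = 4.881

4.881


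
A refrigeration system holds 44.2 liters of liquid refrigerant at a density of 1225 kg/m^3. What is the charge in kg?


Charge = V * rho / 1000
Charge = 44.2 * 1225 / 1000
Charge = 54.15 kg

54.15


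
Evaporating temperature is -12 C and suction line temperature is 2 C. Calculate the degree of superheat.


Superheat = T_suction - T_evap
Superheat = 2 - (-12)
Superheat = 14 K

14


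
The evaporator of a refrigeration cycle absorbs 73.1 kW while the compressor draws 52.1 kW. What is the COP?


COP = Q_evap / W
COP = 73.1 / 52.1
COP = 1.403

1.403


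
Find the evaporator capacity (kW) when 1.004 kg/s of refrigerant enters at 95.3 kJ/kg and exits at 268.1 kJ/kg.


dh = 268.1 - 95.3 = 172.8 kJ/kg
Q_evap = m_dot * dh = 1.004 * 172.8
Q_evap = 173.49 kW

173.49


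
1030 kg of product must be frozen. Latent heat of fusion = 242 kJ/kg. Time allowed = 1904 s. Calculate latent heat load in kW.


Q_lat = m * h_fg / t
Q_lat = 1030 * 242 / 1904
Q_lat = 130.91 kW

130.91


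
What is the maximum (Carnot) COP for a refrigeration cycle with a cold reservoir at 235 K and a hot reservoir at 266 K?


dT = 266 - 235 = 31 K
COP_carnot = T_cold / dT = 235 / 31
COP_carnot = 7.581

7.581


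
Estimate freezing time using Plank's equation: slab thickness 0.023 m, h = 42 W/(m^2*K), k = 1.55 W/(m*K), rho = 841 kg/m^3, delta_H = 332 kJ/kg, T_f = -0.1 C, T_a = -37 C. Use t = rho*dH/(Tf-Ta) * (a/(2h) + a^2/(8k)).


dT = -0.1 - (-37) = 36.9 K
term1 = a/(2h) = 0.023/(2*42) = 0.0002738095238
term2 = a^2/(8k) = 0.023^2/(8*1.55) = 0.00004266129032
t = rho*dH*1000/dT * (term1 + term2)
t = 841*332*1000/36.9 * (0.0002738095238 + 0.00004266129032)
t = 2395 s

2395


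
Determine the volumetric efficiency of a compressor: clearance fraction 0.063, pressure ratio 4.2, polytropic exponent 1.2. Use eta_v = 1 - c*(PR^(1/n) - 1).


PR^(1/n) = 4.2^(1/1.2) = 3.30654478
eta_v = 1 - 0.063 * (3.30654478 - 1)
eta_v = 0.8547

0.8547


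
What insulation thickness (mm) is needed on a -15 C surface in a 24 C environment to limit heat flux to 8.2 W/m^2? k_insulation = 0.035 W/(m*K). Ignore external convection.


dT = 24 - (-15) = 39 K
thickness = k * dT / q_max * 1000
thickness = 0.035 * 39 / 8.2 * 1000
thickness = 166.5 mm

166.5


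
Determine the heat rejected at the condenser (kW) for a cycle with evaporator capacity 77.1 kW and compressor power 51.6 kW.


Q_cond = Q_evap + W
Q_cond = 77.1 + 51.6
Q_cond = 128.7 kW

128.7


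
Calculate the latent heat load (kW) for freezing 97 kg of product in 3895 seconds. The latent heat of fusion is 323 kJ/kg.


Q_lat = m * h_fg / t
Q_lat = 97 * 323 / 3895
Q_lat = 8.04 kW

8.04


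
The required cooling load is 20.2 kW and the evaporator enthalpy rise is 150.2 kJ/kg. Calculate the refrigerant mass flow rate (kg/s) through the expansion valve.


m_dot = Q / dh
m_dot = 20.2 / 150.2
m_dot = 0.1345 kg/s

0.1345


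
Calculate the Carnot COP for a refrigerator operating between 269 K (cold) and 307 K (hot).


dT = 307 - 269 = 38 K
COP_carnot = T_cold / dT = 269 / 38
COP_carnot = 7.079

7.079


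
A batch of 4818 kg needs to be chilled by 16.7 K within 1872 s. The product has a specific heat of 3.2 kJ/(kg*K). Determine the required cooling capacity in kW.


Q = m * cp * dT / t
Q = 4818 * 3.2 * 16.7 / 1872
Q = 137.539 kW

137.539


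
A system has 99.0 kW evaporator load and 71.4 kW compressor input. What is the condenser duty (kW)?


Q_cond = Q_evap + W
Q_cond = 99.0 + 71.4
Q_cond = 170.4 kW

170.4


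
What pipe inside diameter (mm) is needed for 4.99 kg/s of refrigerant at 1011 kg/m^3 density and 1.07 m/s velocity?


A = m_dot / (rho * v) = 4.99 / (1011 * 1.07) = 0.004612810487 m^2
d = sqrt(4*A/pi) * 1000
d = 76.6 mm

76.6


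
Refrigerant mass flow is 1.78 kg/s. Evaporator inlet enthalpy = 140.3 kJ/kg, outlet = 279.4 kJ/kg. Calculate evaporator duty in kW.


dh = 279.4 - 140.3 = 139.1 kJ/kg
Q_evap = m_dot * dh = 1.78 * 139.1
Q_evap = 247.6 kW

247.6


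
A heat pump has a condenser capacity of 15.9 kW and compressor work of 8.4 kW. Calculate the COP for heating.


COP_hp = Q_cond / W
COP_hp = 15.9 / 8.4
COP_hp = 1.893

1.893


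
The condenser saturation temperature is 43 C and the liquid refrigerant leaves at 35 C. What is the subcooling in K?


Subcooling = T_cond - T_liquid
Subcooling = 43 - 35
Subcooling = 8 K

8


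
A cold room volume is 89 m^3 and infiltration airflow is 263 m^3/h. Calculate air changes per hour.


ACH = flow / volume
ACH = 263 / 89
ACH = 2.955

2.955


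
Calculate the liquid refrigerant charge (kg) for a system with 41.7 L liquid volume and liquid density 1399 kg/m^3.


Charge = V * rho / 1000
Charge = 41.7 * 1399 / 1000
Charge = 58.34 kg

58.34


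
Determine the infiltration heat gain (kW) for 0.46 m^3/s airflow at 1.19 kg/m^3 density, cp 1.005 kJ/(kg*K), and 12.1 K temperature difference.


Q = V_dot * rho * cp * dT
Q = 0.46 * 1.19 * 1.005 * 12.1
Q = 6.657 kW

6.657


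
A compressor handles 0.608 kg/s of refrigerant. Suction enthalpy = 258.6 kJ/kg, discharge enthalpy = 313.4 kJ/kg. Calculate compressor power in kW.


dh = 313.4 - 258.6 = 54.8 kJ/kg
W = m_dot * dh = 0.608 * 54.8 = 33.32 kW

33.32


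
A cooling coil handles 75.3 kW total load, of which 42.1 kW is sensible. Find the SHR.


SHR = Q_sensible / Q_total
SHR = 42.1 / 75.3
SHR = 0.559

0.559


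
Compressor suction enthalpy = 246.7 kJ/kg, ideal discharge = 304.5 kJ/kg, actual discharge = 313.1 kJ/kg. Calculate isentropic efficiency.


dh_ideal = 304.5 - 246.7 = 57.8 kJ/kg
dh_actual = 313.1 - 246.7 = 66.4 kJ/kg
eta_s = dh_ideal / dh_actual = 57.8 / 66.4
eta_s = 0.8705

0.8705


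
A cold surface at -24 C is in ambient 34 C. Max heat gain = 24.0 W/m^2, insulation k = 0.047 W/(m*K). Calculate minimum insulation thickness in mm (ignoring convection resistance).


dT = 34 - (-24) = 58 K
thickness = k * dT / q_max * 1000
thickness = 0.047 * 58 / 24.0 * 1000
thickness = 113.6 mm

113.6


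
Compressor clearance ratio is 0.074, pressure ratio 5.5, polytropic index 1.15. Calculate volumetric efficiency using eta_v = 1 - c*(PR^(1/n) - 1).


PR^(1/n) = 5.5^(1/1.15) = 4.40345582
eta_v = 1 - 0.074 * (4.40345582 - 1)
eta_v = 0.7481

0.7481


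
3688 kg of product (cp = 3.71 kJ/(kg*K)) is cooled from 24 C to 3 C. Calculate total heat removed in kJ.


dT = 24 - (3) = 21 K
Q = m * cp * dT = 3688 * 3.71 * 21
Q = 287332 kJ

287332


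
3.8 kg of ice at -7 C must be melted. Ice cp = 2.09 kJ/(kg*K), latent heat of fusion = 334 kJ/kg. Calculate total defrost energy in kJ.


Sensible heat = cp * dT = 2.09 * 7 = 14.63 kJ/kg
Total per kg = 14.63 + 334 = 348.63 kJ/kg
Q = m * total = 3.8 * 348.63
Q = 1324.8 kJ

1324.8


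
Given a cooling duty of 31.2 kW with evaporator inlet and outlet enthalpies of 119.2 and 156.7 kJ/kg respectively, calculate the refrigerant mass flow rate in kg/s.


dh = 156.7 - 119.2 = 37.5 kJ/kg
m_dot = Q / dh = 31.2 / 37.5 = 0.832 kg/s

0.832


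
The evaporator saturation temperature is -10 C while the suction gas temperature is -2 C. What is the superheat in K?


Superheat = T_suction - T_evap
Superheat = -2 - (-10)
Superheat = 8 K

8


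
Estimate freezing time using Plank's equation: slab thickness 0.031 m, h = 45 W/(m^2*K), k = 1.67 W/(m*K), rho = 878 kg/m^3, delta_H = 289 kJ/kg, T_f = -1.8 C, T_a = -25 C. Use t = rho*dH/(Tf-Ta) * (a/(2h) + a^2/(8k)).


dT = -1.8 - (-25) = 23.2 K
term1 = a/(2h) = 0.031/(2*45) = 0.0003444444444
term2 = a^2/(8k) = 0.031^2/(8*1.67) = 0.00007193113772
t = rho*dH*1000/dT * (term1 + term2)
t = 878*289*1000/23.2 * (0.0003444444444 + 0.00007193113772)
t = 4554 s

4554


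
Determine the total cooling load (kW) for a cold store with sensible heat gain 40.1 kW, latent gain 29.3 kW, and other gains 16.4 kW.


Q_total = Q_s + Q_l + Q_misc
Q_total = 40.1 + 29.3 + 16.4
Q_total = 85.8 kW

85.8


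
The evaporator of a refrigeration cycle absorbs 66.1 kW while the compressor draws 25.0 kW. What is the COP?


COP = Q_evap / W
COP = 66.1 / 25.0
COP = 2.644

2.644


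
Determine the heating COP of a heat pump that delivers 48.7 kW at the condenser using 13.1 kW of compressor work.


COP_hp = Q_cond / W
COP_hp = 48.7 / 13.1
COP_hp = 3.718

3.718


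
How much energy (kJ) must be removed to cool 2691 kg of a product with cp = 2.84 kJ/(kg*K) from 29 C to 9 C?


dT = 29 - (9) = 20 K
Q = m * cp * dT = 2691 * 2.84 * 20
Q = 152849 kJ

152849


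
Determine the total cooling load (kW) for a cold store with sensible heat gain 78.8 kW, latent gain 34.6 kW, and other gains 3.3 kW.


Q_total = Q_s + Q_l + Q_misc
Q_total = 78.8 + 34.6 + 3.3
Q_total = 116.7 kW

116.7


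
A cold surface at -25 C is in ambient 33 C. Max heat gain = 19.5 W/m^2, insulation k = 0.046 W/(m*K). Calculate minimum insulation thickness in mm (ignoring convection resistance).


dT = 33 - (-25) = 58 K
thickness = k * dT / q_max * 1000
thickness = 0.046 * 58 / 19.5 * 1000
thickness = 136.8 mm

136.8


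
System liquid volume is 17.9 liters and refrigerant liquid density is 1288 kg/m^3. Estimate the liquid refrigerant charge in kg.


Charge = V * rho / 1000
Charge = 17.9 * 1288 / 1000
Charge = 23.06 kg

23.06


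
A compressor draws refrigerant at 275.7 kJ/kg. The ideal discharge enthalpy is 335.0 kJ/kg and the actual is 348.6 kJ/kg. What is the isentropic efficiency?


dh_ideal = 335.0 - 275.7 = 59.3 kJ/kg
dh_actual = 348.6 - 275.7 = 72.9 kJ/kg
eta_s = dh_ideal / dh_actual = 59.3 / 72.9
eta_s = 0.8134

0.8134


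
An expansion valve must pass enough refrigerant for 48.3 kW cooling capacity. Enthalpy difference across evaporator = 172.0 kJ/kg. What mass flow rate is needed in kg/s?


m_dot = Q / dh
m_dot = 48.3 / 172.0
m_dot = 0.2808 kg/s

0.2808


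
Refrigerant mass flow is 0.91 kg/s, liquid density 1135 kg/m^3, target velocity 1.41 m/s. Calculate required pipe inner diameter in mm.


A = m_dot / (rho * v) = 0.91 / (1135 * 1.41) = 0.0005686256131 m^2
d = sqrt(4*A/pi) * 1000
d = 26.9 mm

26.9


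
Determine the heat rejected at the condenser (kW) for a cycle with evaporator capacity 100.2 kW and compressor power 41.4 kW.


Q_cond = Q_evap + W
Q_cond = 100.2 + 41.4
Q_cond = 141.6 kW

141.6


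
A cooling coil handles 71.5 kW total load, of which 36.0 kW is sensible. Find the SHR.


SHR = Q_sensible / Q_total
SHR = 36.0 / 71.5
SHR = 0.503

0.503


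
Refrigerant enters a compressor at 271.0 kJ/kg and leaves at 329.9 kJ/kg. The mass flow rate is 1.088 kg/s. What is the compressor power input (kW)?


dh = 329.9 - 271.0 = 58.9 kJ/kg
W = m_dot * dh = 1.088 * 58.9 = 64.08 kW

64.08


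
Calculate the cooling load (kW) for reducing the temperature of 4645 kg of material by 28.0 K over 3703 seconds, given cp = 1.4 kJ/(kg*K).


Q = m * cp * dT / t
Q = 4645 * 1.4 * 28.0 / 3703
Q = 49.172 kW

49.172


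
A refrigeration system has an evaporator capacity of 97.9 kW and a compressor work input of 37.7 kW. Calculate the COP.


COP = Q_evap / W
COP = 97.9 / 37.7
COP = 2.597

2.597


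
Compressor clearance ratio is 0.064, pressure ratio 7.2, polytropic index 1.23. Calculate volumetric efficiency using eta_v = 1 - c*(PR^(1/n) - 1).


PR^(1/n) = 7.2^(1/1.23) = 4.97758047
eta_v = 1 - 0.064 * (4.97758047 - 1)
eta_v = 0.7454

0.7454


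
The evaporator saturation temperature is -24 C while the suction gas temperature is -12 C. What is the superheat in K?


Superheat = T_suction - T_evap
Superheat = -12 - (-24)
Superheat = 12 K

12


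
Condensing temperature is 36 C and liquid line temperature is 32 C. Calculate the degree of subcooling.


Subcooling = T_cond - T_liquid
Subcooling = 36 - 32
Subcooling = 4 K

4


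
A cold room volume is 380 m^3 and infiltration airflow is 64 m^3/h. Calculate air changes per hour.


ACH = flow / volume
ACH = 64 / 380
ACH = 0.168

0.168


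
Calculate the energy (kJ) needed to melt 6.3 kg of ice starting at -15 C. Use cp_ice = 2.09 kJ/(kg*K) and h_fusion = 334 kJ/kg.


Sensible heat = cp * dT = 2.09 * 15 = 31.35 kJ/kg
Total per kg = 31.35 + 334 = 365.35 kJ/kg
Q = m * total = 6.3 * 365.35
Q = 2301.7 kJ

2301.7


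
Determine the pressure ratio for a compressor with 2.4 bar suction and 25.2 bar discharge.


PR = P_high / P_low
PR = 25.2 / 2.4
PR = 10.5

10.5


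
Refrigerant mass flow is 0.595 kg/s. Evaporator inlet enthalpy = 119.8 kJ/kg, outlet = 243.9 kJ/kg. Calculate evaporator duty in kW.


dh = 243.9 - 119.8 = 124.1 kJ/kg
Q_evap = m_dot * dh = 0.595 * 124.1
Q_evap = 73.84 kW

73.84


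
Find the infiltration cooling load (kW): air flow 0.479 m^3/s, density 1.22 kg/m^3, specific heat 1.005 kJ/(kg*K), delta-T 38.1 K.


Q = V_dot * rho * cp * dT
Q = 0.479 * 1.22 * 1.005 * 38.1
Q = 22.376 kW

22.376


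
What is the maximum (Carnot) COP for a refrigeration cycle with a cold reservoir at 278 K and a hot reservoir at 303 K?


dT = 303 - 278 = 25 K
COP_carnot = T_cold / dT = 278 / 25
COP_carnot = 11.12

11.12


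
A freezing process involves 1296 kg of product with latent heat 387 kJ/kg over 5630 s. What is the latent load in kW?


Q_lat = m * h_fg / t
Q_lat = 1296 * 387 / 5630
Q_lat = 89.09 kW

89.09


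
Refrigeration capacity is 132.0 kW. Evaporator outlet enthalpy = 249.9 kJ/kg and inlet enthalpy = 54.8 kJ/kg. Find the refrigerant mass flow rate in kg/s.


dh = 249.9 - 54.8 = 195.1 kJ/kg
m_dot = Q / dh = 132.0 / 195.1 = 0.6766 kg/s

0.6766


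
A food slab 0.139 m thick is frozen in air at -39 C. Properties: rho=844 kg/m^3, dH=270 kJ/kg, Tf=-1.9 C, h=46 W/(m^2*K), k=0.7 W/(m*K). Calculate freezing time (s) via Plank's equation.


dT = -1.9 - (-39) = 37.1 K
term1 = a/(2h) = 0.139/(2*46) = 0.001510869565
term2 = a^2/(8k) = 0.139^2/(8*0.7) = 0.003450178571
t = rho*dH*1000/dT * (term1 + term2)
t = 844*270*1000/37.1 * (0.001510869565 + 0.003450178571)
t = 30472 s

30472


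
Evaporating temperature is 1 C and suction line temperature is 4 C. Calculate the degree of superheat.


Superheat = T_suction - T_evap
Superheat = 4 - (1)
Superheat = 3 K

3


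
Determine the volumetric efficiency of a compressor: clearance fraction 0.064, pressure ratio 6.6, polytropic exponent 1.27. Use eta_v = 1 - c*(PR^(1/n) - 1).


PR^(1/n) = 6.6^(1/1.27) = 4.41885942
eta_v = 1 - 0.064 * (4.41885942 - 1)
eta_v = 0.7812

0.7812


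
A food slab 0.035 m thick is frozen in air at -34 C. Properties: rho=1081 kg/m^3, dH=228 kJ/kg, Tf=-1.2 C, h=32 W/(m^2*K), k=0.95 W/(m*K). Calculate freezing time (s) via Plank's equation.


dT = -1.2 - (-34) = 32.8 K
term1 = a/(2h) = 0.035/(2*32) = 0.000546875
term2 = a^2/(8k) = 0.035^2/(8*0.95) = 0.0001611842105
t = rho*dH*1000/dT * (term1 + term2)
t = 1081*228*1000/32.8 * (0.000546875 + 0.0001611842105)
t = 5321 s

5321


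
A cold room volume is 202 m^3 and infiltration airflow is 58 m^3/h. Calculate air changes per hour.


ACH = flow / volume
ACH = 58 / 202
ACH = 0.287

0.287


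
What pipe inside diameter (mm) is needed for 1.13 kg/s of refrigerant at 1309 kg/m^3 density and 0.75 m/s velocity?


A = m_dot / (rho * v) = 1.13 / (1309 * 0.75) = 0.001151005857 m^2
d = sqrt(4*A/pi) * 1000
d = 38.3 mm

38.3


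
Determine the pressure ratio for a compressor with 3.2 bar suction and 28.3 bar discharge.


PR = P_high / P_low
PR = 28.3 / 3.2
PR = 8.844

8.844


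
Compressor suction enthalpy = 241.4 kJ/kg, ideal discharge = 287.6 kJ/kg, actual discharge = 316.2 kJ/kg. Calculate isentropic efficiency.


dh_ideal = 287.6 - 241.4 = 46.2 kJ/kg
dh_actual = 316.2 - 241.4 = 74.8 kJ/kg
eta_s = dh_ideal / dh_actual = 46.2 / 74.8
eta_s = 0.6176

0.6176


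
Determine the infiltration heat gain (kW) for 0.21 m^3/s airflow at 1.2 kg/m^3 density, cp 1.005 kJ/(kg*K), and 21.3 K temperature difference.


Q = V_dot * rho * cp * dT
Q = 0.21 * 1.2 * 1.005 * 21.3
Q = 5.394 kW

5.394


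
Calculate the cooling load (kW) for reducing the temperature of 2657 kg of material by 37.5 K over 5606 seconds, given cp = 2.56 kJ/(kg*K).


Q = m * cp * dT / t
Q = 2657 * 2.56 * 37.5 / 5606
Q = 45.5 kW

45.5


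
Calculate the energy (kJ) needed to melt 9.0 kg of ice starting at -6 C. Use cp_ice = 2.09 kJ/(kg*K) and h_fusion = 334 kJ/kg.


Sensible heat = cp * dT = 2.09 * 6 = 12.54 kJ/kg
Total per kg = 12.54 + 334 = 346.54 kJ/kg
Q = m * total = 9.0 * 346.54
Q = 3118.9 kJ

3118.9


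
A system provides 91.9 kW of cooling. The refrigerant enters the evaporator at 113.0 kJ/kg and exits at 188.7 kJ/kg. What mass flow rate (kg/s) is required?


dh = 188.7 - 113.0 = 75.7 kJ/kg
m_dot = Q / dh = 91.9 / 75.7 = 1.214 kg/s

1.214


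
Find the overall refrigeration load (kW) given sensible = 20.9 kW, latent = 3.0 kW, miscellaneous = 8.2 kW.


Q_total = Q_s + Q_l + Q_misc
Q_total = 20.9 + 3.0 + 8.2
Q_total = 32.1 kW

32.1


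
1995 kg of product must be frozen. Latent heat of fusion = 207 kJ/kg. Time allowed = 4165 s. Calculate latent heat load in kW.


Q_lat = m * h_fg / t
Q_lat = 1995 * 207 / 4165
Q_lat = 99.15 kW

99.15


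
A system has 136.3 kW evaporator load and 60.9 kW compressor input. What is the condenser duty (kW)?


Q_cond = Q_evap + W
Q_cond = 136.3 + 60.9
Q_cond = 197.2 kW

197.2


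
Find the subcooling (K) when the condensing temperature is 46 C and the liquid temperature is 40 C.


Subcooling = T_cond - T_liquid
Subcooling = 46 - 40
Subcooling = 6 K

6


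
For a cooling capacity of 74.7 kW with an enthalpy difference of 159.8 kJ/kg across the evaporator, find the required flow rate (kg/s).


m_dot = Q / dh
m_dot = 74.7 / 159.8
m_dot = 0.4675 kg/s

0.4675


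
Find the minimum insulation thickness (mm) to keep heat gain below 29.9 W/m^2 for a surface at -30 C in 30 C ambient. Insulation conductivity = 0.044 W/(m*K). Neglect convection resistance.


dT = 30 - (-30) = 60 K
thickness = k * dT / q_max * 1000
thickness = 0.044 * 60 / 29.9 * 1000
thickness = 88.3 mm

88.3


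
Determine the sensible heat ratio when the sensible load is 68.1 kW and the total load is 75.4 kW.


SHR = Q_sensible / Q_total
SHR = 68.1 / 75.4
SHR = 0.903

0.903


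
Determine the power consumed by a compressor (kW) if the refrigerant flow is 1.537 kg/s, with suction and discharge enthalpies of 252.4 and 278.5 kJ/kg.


dh = 278.5 - 252.4 = 26.1 kJ/kg
W = m_dot * dh = 1.537 * 26.1 = 40.12 kW

40.12


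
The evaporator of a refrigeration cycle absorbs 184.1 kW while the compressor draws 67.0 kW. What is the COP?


COP = Q_evap / W
COP = 184.1 / 67.0
COP = 2.748

2.748


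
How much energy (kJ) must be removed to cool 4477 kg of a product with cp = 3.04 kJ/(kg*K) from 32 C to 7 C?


dT = 32 - (7) = 25 K
Q = m * cp * dT = 4477 * 3.04 * 25
Q = 340252 kJ

340252


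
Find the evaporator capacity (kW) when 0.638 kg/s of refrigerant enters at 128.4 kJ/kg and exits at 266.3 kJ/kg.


dh = 266.3 - 128.4 = 137.9 kJ/kg
Q_evap = m_dot * dh = 0.638 * 137.9
Q_evap = 87.98 kW

87.98


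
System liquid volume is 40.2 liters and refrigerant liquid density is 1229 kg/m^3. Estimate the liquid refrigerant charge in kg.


Charge = V * rho / 1000
Charge = 40.2 * 1229 / 1000
Charge = 49.41 kg

49.41


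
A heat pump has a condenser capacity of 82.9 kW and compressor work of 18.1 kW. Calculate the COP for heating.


COP_hp = Q_cond / W
COP_hp = 82.9 / 18.1
COP_hp = 4.58

4.58


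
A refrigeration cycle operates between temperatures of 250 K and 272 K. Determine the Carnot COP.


dT = 272 - 250 = 22 K
COP_carnot = T_cold / dT = 250 / 22
COP_carnot = 11.364

11.364


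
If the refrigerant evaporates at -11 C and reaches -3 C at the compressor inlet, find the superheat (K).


Superheat = T_suction - T_evap
Superheat = -3 - (-11)
Superheat = 8 K

8


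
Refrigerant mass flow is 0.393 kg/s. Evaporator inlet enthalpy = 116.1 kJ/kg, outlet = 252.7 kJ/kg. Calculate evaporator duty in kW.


dh = 252.7 - 116.1 = 136.6 kJ/kg
Q_evap = m_dot * dh = 0.393 * 136.6
Q_evap = 53.68 kW

53.68


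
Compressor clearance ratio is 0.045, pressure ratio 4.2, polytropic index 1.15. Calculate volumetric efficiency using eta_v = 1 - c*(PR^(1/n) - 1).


PR^(1/n) = 4.2^(1/1.15) = 3.48301949
eta_v = 1 - 0.045 * (3.48301949 - 1)
eta_v = 0.8883

0.8883


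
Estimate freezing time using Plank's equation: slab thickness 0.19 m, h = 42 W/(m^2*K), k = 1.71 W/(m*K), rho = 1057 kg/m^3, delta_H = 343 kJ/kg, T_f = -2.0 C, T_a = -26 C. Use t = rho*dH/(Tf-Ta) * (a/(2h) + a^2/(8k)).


dT = -2.0 - (-26) = 24.0 K
term1 = a/(2h) = 0.19/(2*42) = 0.002261904762
term2 = a^2/(8k) = 0.19^2/(8*1.71) = 0.002638888889
t = rho*dH*1000/dT * (term1 + term2)
t = 1057*343*1000/24.0 * (0.002261904762 + 0.002638888889)
t = 74033 s

74033


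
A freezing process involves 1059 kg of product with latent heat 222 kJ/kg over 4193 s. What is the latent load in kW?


Q_lat = m * h_fg / t
Q_lat = 1059 * 222 / 4193
Q_lat = 56.07 kW

56.07


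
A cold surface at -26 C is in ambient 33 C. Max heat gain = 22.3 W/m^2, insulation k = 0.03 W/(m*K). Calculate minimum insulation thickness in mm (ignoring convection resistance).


dT = 33 - (-26) = 59 K
thickness = k * dT / q_max * 1000
thickness = 0.03 * 59 / 22.3 * 1000
thickness = 79.4 mm

79.4


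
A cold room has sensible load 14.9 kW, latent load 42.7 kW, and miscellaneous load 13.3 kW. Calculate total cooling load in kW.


Q_total = Q_s + Q_l + Q_misc
Q_total = 14.9 + 42.7 + 13.3
Q_total = 70.9 kW

70.9


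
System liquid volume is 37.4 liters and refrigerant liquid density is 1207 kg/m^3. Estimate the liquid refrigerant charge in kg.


Charge = V * rho / 1000
Charge = 37.4 * 1207 / 1000
Charge = 45.14 kg

45.14


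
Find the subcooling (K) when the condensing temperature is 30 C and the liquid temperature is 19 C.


Subcooling = T_cond - T_liquid
Subcooling = 30 - 19
Subcooling = 11 K

11


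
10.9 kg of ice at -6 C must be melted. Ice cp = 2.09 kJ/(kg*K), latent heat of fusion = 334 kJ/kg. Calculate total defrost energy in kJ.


Sensible heat = cp * dT = 2.09 * 6 = 12.54 kJ/kg
Total per kg = 12.54 + 334 = 346.54 kJ/kg
Q = m * total = 10.9 * 346.54
Q = 3777.3 kJ

3777.3


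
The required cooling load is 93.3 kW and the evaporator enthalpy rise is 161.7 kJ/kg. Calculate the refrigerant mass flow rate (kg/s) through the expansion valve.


m_dot = Q / dh
m_dot = 93.3 / 161.7
m_dot = 0.577 kg/s

0.577


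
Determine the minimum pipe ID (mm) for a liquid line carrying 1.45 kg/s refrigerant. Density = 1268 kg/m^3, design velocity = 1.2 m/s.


A = m_dot / (rho * v) = 1.45 / (1268 * 1.2) = 0.0009529442692 m^2
d = sqrt(4*A/pi) * 1000
d = 34.8 mm

34.8


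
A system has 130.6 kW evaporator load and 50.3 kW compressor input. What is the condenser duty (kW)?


Q_cond = Q_evap + W
Q_cond = 130.6 + 50.3
Q_cond = 180.9 kW

180.9


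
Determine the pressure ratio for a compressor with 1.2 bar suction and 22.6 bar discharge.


PR = P_high / P_low
PR = 22.6 / 1.2
PR = 18.833

18.833


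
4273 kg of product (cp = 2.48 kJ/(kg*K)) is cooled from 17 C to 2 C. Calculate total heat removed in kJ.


dT = 17 - (2) = 15 K
Q = m * cp * dT = 4273 * 2.48 * 15
Q = 158956 kJ

158956


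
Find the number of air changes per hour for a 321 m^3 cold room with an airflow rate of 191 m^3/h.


ACH = flow / volume
ACH = 191 / 321
ACH = 0.595

0.595


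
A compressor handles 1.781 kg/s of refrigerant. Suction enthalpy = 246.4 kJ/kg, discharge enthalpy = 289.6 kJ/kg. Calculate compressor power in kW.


dh = 289.6 - 246.4 = 43.2 kJ/kg
W = m_dot * dh = 1.781 * 43.2 = 76.94 kW

76.94


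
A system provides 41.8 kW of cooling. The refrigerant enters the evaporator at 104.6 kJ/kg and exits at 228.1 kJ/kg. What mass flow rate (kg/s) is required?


dh = 228.1 - 104.6 = 123.5 kJ/kg
m_dot = Q / dh = 41.8 / 123.5 = 0.3385 kg/s

0.3385


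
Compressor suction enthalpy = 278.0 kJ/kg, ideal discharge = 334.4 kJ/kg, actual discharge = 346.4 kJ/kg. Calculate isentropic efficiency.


dh_ideal = 334.4 - 278.0 = 56.4 kJ/kg
dh_actual = 346.4 - 278.0 = 68.4 kJ/kg
eta_s = dh_ideal / dh_actual = 56.4 / 68.4
eta_s = 0.8246

0.8246


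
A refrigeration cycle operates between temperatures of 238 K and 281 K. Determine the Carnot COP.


dT = 281 - 238 = 43 K
COP_carnot = T_cold / dT = 238 / 43
COP_carnot = 5.535

5.535


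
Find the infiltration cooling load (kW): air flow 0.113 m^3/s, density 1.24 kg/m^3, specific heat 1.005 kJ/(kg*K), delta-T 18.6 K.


Q = V_dot * rho * cp * dT
Q = 0.113 * 1.24 * 1.005 * 18.6
Q = 2.619 kW

2.619


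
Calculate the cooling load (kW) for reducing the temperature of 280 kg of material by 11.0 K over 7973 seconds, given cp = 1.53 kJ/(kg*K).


Q = m * cp * dT / t
Q = 280 * 1.53 * 11.0 / 7973
Q = 0.591 kW

0.591


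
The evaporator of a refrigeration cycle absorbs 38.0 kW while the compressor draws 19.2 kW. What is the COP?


COP = Q_evap / W
COP = 38.0 / 19.2
COP = 1.979

1.979


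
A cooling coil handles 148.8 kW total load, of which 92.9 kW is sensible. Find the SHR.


SHR = Q_sensible / Q_total
SHR = 92.9 / 148.8
SHR = 0.624

0.624


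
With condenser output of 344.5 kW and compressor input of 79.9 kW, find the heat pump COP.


COP_hp = Q_cond / W
COP_hp = 344.5 / 79.9
COP_hp = 4.312

4.312


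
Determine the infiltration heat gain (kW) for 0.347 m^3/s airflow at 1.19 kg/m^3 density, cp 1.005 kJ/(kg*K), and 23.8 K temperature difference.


Q = V_dot * rho * cp * dT
Q = 0.347 * 1.19 * 1.005 * 23.8
Q = 9.877 kW

9.877


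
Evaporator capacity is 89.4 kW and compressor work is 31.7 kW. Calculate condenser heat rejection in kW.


Q_cond = Q_evap + W
Q_cond = 89.4 + 31.7
Q_cond = 121.1 kW

121.1


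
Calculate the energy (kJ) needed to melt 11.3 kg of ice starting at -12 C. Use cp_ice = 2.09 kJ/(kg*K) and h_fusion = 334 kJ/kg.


Sensible heat = cp * dT = 2.09 * 12 = 25.08 kJ/kg
Total per kg = 25.08 + 334 = 359.08 kJ/kg
Q = m * total = 11.3 * 359.08
Q = 4057.6 kJ

4057.6


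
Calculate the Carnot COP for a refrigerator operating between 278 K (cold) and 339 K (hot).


dT = 339 - 278 = 61 K
COP_carnot = T_cold / dT = 278 / 61
COP_carnot = 4.557

4.557


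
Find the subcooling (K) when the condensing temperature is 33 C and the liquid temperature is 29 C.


Subcooling = T_cond - T_liquid
Subcooling = 33 - 29
Subcooling = 4 K

4


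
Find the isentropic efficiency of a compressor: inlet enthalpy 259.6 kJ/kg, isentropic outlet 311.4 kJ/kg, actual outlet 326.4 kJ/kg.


dh_ideal = 311.4 - 259.6 = 51.8 kJ/kg
dh_actual = 326.4 - 259.6 = 66.8 kJ/kg
eta_s = dh_ideal / dh_actual = 51.8 / 66.8
eta_s = 0.7754

0.7754


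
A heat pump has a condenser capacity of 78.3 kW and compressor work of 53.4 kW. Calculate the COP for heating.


COP_hp = Q_cond / W
COP_hp = 78.3 / 53.4
COP_hp = 1.466

1.466


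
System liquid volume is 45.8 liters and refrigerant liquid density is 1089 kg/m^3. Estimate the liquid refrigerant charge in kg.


Charge = V * rho / 1000
Charge = 45.8 * 1089 / 1000
Charge = 49.88 kg

49.88


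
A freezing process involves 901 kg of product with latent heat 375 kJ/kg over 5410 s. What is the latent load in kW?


Q_lat = m * h_fg / t
Q_lat = 901 * 375 / 5410
Q_lat = 62.45 kW

62.45


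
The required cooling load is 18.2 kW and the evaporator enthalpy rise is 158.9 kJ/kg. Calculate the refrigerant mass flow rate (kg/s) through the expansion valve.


m_dot = Q / dh
m_dot = 18.2 / 158.9
m_dot = 0.1145 kg/s

0.1145


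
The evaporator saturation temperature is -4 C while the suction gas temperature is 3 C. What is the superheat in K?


Superheat = T_suction - T_evap
Superheat = 3 - (-4)
Superheat = 7 K

7


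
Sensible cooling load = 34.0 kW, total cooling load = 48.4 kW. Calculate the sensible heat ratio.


SHR = Q_sensible / Q_total
SHR = 34.0 / 48.4
SHR = 0.702

0.702


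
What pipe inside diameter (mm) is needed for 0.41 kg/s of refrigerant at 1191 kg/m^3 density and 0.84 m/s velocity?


A = m_dot / (rho * v) = 0.41 / (1191 * 0.84) = 0.0004098196793 m^2
d = sqrt(4*A/pi) * 1000
d = 22.8 mm

22.8


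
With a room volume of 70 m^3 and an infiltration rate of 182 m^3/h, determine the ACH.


ACH = flow / volume
ACH = 182 / 70
ACH = 2.6

2.6


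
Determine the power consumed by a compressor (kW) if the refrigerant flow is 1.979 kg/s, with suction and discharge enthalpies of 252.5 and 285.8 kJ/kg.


dh = 285.8 - 252.5 = 33.3 kJ/kg
W = m_dot * dh = 1.979 * 33.3 = 65.9 kW

65.9


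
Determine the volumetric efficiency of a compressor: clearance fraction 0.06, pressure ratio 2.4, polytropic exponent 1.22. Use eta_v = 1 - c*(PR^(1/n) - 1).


PR^(1/n) = 2.4^(1/1.22) = 2.049503
eta_v = 1 - 0.06 * (2.049503 - 1)
eta_v = 0.937

0.937


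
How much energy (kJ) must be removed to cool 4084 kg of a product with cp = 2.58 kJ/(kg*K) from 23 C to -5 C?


dT = 23 - (-5) = 28 K
Q = m * cp * dT = 4084 * 2.58 * 28
Q = 295028 kJ

295028
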